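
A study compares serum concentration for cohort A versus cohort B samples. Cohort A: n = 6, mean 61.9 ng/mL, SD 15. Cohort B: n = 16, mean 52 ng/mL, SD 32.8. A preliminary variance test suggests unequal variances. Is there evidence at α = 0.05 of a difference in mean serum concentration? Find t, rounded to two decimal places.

0.97

Let group 1 = cohort A, group 2 = cohort B. H0: μ_1 = μ_2; H1: μ_1 ≠ μ_2 (Welch's two-sample t-test, two-sided).
t = (x̄_1 − x̄_2)/√(s_1²/n_1 + s_2²/n_2) = (61.9 − 52)/√(15²/6 + 32.8²/16) = 0.97
Welch–Satterthwaite df ≈ 18.83
Two-sided p-value ≈ 0.346
Since p ≈ 0.346 > α = 0.05, fail to reject H0; the evidence is not statistically significant.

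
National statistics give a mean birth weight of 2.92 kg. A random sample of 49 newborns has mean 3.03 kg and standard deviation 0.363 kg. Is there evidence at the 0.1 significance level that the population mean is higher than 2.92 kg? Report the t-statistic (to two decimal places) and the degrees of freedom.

t = 2.12, df = 48

H0: μ = 2.92; H1: μ > 2.92 (one-sample t-test, right-tailed).
t = (x̄ − μ₀)/(s/√n) = (3.03 − 2.92)/(0.363/√49) = 2.12
df = n − 1 = 48
p-value = P(T ≥ 2.12) ≈ 0.020
Since p ≈ 0.020 < α = 0.1, reject H0; the data support H1.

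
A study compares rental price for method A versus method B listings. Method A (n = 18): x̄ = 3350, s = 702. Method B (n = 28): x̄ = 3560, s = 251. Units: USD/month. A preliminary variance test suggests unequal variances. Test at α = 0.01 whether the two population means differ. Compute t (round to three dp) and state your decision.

Let group 1 = method A, group 2 = method B. H0: μ_1 = μ_2; H1: μ_1 ≠ μ_2 (Welch's two-sample t-test, two-sided).
t = (x̄_1 − x̄_2)/√(s_1²/n_1 + s_2²/n_2) = (3350 − 3560)/√(702²/18 + 251²/28) = -1.220
Welch–Satterthwaite df ≈ 19.82
Two-sided p-value ≈ 0.2368
Since p ≈ 0.2368 > α = 0.01, fail to reject H0; the evidence is not statistically significant.

t = -1.220; fail to reject H0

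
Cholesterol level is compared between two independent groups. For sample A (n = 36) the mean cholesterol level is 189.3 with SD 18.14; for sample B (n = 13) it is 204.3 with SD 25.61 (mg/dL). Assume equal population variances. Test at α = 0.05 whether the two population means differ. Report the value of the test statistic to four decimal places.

Let group 1 = sample A, group 2 = sample B. H0: μ_1 = μ_2; H1: μ_1 ≠ μ_2 (two-sample pooled-variance t-test, two-sided).
s_p² = [(36−1)·18.14² + (13−1)·25.61²]/(36+13−2) = 412.501
t = (189.3 − 204.3)/√[412.501·(1/36 + 1/13)] = -2.2825
df = n₁ + n₂ − 2 = 47
Two-sided p-value ≈ 0.0270
Since p ≈ 0.0270 < α = 0.05, reject H0; the data support H1.

-2.2825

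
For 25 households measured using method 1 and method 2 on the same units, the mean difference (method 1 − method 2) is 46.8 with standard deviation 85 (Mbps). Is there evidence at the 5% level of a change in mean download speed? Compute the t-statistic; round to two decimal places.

H0: μ_d = 0; H1: μ_d ≠ 0 (paired t-test on the differences, two-sided).
t = d̄/(s_d/√n) = 46.8/(85/√25) = 2.75
df = n − 1 = 24
Two-sided p-value ≈ 0.011
Since p ≈ 0.011 < α = 0.05, reject H0; the evidence is statistically significant.

2.75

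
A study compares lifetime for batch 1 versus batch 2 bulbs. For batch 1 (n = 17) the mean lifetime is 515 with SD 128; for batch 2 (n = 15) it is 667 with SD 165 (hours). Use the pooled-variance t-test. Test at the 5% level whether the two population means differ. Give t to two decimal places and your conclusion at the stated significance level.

t = -2.93; reject H0

Let group 1 = batch 1, group 2 = batch 2. H0: μ_1 = μ_2; H1: μ_1 ≠ μ_2 (two-sample pooled-variance t-test, two-sided).
s_p² = [(17−1)·128² + (15−1)·165²]/(17+15−2) = 21443.1
t = (515 − 667)/√[21443.1·(1/17 + 1/15)] = -2.93
df = n₁ + n₂ − 2 = 30
Two-sided p-value ≈ 0.006
Since p ≈ 0.006 < α = 0.05, reject H0; the evidence is statistically significant.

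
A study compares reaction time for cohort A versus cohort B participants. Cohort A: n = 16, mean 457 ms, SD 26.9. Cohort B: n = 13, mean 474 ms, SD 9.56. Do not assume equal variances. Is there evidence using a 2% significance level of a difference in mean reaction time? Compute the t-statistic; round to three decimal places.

Let group 1 = cohort A, group 2 = cohort B. H0: μ_1 = μ_2; H1: μ_1 ≠ μ_2 (Welch's two-sample t-test, two-sided).
t = (x̄_1 − x̄_2)/√(s_1²/n_1 + s_2²/n_2) = (457 − 474)/√(26.9²/16 + 9.56²/13) = -2.352
Welch–Satterthwaite df ≈ 19.44
Two-sided p-value ≈ 0.029
Since p ≈ 0.029 > α = 0.02, fail to reject H0; the data do not provide sufficient evidence against H0.

-2.352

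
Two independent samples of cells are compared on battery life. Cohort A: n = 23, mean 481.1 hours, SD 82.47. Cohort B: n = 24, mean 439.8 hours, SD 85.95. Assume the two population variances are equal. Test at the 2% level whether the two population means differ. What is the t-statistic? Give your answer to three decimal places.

Let group 1 = cohort A, group 2 = cohort B. H0: μ_1 = μ_2; H1: μ_1 ≠ μ_2 (two-sample pooled-variance t-test, two-sided).
s_p² = [(23−1)·82.47² + (24−1)·85.95²]/(23+24−2) = 7100.86
t = (481.1 − 439.8)/√[7100.86·(1/23 + 1/24)] = 1.680
df = n₁ + n₂ − 2 = 45
Two-sided p-value ≈ 0.100
Since p ≈ 0.100 > α = 0.02, fail to reject H0; the data do not provide sufficient evidence against H0.

1.680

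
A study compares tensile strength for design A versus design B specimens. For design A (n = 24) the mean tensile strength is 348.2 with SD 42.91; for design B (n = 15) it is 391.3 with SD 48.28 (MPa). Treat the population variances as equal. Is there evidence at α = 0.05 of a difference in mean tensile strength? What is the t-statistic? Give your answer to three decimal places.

-2.909

Let group 1 = design A, group 2 = design B. H0: μ_1 = μ_2; H1: μ_1 ≠ μ_2 (two-sample pooled-variance t-test, two-sided).
s_p² = [(24−1)·42.91² + (15−1)·48.28²]/(24+15−2) = 2026.56
t = (348.2 − 391.3)/√[2026.56·(1/24 + 1/15)] = -2.909
df = n₁ + n₂ − 2 = 37
Two-sided p-value ≈ 0.006
Since p ≈ 0.006 < α = 0.05, reject H0; the evidence is statistically significant.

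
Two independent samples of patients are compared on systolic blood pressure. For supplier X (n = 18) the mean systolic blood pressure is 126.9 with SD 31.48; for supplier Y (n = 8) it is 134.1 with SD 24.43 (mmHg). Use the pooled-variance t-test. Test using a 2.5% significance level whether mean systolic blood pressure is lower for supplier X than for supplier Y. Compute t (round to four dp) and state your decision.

t = -0.5725; fail to reject H0

Let group 1 = supplier X, group 2 = supplier Y. H0: μ_1 = μ_2; H1: μ_1 < μ_2 (two-sample pooled-variance t-test, left-tailed).
s_p² = [(18−1)·31.48² + (8−1)·24.43²]/(18+8−2) = 876.025
t = (126.9 − 134.1)/√[876.025·(1/18 + 1/8)] = -0.5725
df = n₁ + n₂ − 2 = 24
p-value = P(T ≤ -0.5725) ≈ 0.2862
Since p ≈ 0.2862 > α = 0.025, fail to reject H0; the evidence is not statistically significant.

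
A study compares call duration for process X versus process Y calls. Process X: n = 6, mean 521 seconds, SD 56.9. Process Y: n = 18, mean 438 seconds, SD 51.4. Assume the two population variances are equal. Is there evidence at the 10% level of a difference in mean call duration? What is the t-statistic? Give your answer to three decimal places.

3.341

Let group 1 = process X, group 2 = process Y. H0: μ_1 = μ_2; H1: μ_1 ≠ μ_2 (two-sample pooled-variance t-test, two-sided).
s_p² = [(6−1)·56.9² + (18−1)·51.4²]/(6+18−2) = 2777.33
t = (521 − 438)/√[2777.33·(1/6 + 1/18)] = 3.341
df = n₁ + n₂ − 2 = 22
Two-sided p-value ≈ 0.003
Since p ≈ 0.003 < α = 0.1, reject H0; the data support H1.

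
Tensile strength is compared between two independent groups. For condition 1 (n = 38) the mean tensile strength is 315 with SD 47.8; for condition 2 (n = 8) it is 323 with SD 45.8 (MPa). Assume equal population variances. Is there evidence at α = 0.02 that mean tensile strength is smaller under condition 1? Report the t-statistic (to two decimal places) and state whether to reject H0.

t = -0.43; fail to reject H0

Let group 1 = condition 1, group 2 = condition 2. H0: μ_1 = μ_2; H1: μ_1 < μ_2 (two-sample pooled-variance t-test, left-tailed).
s_p² = [(38−1)·47.8² + (8−1)·45.8²]/(38+8−2) = 2255.06
t = (315 − 323)/√[2255.06·(1/38 + 1/8)] = -0.43
df = n₁ + n₂ − 2 = 44
p-value = P(T ≤ -0.43) ≈ 0.334
Since p ≈ 0.334 > α = 0.02, fail to reject H0; the evidence is not statistically significant.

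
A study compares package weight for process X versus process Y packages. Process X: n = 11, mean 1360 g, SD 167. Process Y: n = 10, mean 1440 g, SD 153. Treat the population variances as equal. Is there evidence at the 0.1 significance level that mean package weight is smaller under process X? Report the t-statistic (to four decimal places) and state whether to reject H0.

Let group 1 = process X, group 2 = process Y. H0: μ_1 = μ_2; H1: μ_1 < μ_2 (two-sample pooled-variance t-test, left-tailed).
s_p² = [(11−1)·167² + (10−1)·153²]/(11+10−2) = 25766.9
t = (1360 − 1440)/√[25766.9·(1/11 + 1/10)] = -1.1406
df = n₁ + n₂ − 2 = 19
p-value = P(T ≤ -1.1406) ≈ 0.1341
Since p ≈ 0.1341 > α = 0.1, fail to reject H0; the evidence is not statistically significant.

t = -1.1406; fail to reject H0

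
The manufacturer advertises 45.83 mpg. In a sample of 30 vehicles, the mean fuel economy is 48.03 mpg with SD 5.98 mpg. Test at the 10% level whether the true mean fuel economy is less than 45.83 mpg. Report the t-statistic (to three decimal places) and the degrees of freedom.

H0: μ = 45.83; H1: μ < 45.83 (one-sample t-test, left-tailed).
t = (x̄ − μ₀)/(s/√n) = (48.03 − 45.83)/(5.98/√30) = 2.015
df = n − 1 = 29
p-value = P(T ≤ 2.015) ≈ 0.9734
Since p ≈ 0.9734 > α = 0.1, fail to reject H0; the evidence is not statistically significant.

t = 2.015, df = 29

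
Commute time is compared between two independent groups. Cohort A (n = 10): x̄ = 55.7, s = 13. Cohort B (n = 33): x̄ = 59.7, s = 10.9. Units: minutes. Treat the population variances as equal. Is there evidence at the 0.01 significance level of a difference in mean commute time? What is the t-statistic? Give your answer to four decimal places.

Let group 1 = cohort A, group 2 = cohort B. H0: μ_1 = μ_2; H1: μ_1 ≠ μ_2 (two-sample pooled-variance t-test, two-sided).
s_p² = [(10−1)·13² + (33−1)·10.9²]/(10+33−2) = 129.827
t = (55.7 − 59.7)/√[129.827·(1/10 + 1/33)] = -0.9725
df = n₁ + n₂ − 2 = 41
Two-sided p-value ≈ 0.3365
Since p ≈ 0.3365 > α = 0.01, fail to reject H0; the data do not provide sufficient evidence against H0.

-0.9725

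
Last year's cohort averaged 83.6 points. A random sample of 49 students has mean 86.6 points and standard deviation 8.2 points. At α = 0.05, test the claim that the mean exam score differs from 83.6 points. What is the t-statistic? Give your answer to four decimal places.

2.5610

H0: μ = 83.6; H1: μ ≠ 83.6 (one-sample t-test, two-sided).
t = (x̄ − μ₀)/(s/√n) = (86.6 − 83.6)/(8.2/√49) = 2.5610
df = n − 1 = 48
Two-sided p-value ≈ 0.014
Since p ≈ 0.014 < α = 0.05, reject H0; the data support H1.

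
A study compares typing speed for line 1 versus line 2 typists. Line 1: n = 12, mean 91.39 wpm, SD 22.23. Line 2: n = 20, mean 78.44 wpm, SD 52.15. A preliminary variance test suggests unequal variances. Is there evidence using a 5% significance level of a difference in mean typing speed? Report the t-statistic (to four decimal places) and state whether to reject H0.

Let group 1 = line 1, group 2 = line 2. H0: μ_1 = μ_2; H1: μ_1 ≠ μ_2 (Welch's two-sample t-test, two-sided).
t = (x̄_1 − x̄_2)/√(s_1²/n_1 + s_2²/n_2) = (91.39 − 78.44)/√(22.23²/12 + 52.15²/20) = 0.9729
Welch–Satterthwaite df ≈ 27.84
Two-sided p-value ≈ 0.3390
Since p ≈ 0.3390 > α = 0.05, fail to reject H0; the evidence is not statistically significant.

t = 0.9729; fail to reject H0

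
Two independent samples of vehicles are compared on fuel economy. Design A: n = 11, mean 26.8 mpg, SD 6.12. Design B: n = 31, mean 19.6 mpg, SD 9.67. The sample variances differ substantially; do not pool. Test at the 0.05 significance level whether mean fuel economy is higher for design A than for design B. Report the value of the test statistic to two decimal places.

2.84

Let group 1 = design A, group 2 = design B. H0: μ_1 = μ_2; H1: μ_1 > μ_2 (Welch's two-sample t-test, right-tailed).
t = (x̄_1 − x̄_2)/√(s_1²/n_1 + s_2²/n_2) = (26.8 − 19.6)/√(6.12²/11 + 9.67²/31) = 2.84
Welch–Satterthwaite df ≈ 28.19
p-value = P(T ≥ 2.84) ≈ 0.004
Since p ≈ 0.004 < α = 0.05, reject H0; the evidence is statistically significant.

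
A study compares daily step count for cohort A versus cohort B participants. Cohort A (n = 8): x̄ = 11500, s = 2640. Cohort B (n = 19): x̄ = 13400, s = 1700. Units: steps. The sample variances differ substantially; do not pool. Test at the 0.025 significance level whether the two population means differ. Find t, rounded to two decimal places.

Let group 1 = cohort A, group 2 = cohort B. H0: μ_1 = μ_2; H1: μ_1 ≠ μ_2 (Welch's two-sample t-test, two-sided).
t = (x̄_1 − x̄_2)/√(s_1²/n_1 + s_2²/n_2) = (11500 − 13400)/√(2640²/8 + 1700²/19) = -1.88
Welch–Satterthwaite df ≈ 9.54
Two-sided p-value ≈ 0.0912
Since p ≈ 0.0912 > α = 0.025, fail to reject H0; the data do not provide sufficient evidence against H0.

-1.88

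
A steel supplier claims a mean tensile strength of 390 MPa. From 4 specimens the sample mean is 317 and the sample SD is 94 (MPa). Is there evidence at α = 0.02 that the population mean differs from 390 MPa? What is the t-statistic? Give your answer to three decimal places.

H0: μ = 390; H1: μ ≠ 390 (one-sample t-test, two-sided).
t = (x̄ − μ₀)/(s/√n) = (317 − 390)/(94/√4) = -1.553
df = n − 1 = 3
Two-sided p-value ≈ 0.218
Since p ≈ 0.218 > α = 0.02, fail to reject H0; the data do not provide sufficient evidence against H0.

-1.553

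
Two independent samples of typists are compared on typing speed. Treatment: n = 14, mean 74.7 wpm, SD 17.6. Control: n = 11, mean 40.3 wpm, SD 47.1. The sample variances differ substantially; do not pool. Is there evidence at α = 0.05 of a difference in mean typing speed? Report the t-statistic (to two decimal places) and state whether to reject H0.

Let group 1 = treatment, group 2 = control. H0: μ_1 = μ_2; H1: μ_1 ≠ μ_2 (Welch's two-sample t-test, two-sided).
t = (x̄_1 − x̄_2)/√(s_1²/n_1 + s_2²/n_2) = (74.7 − 40.3)/√(17.6²/14 + 47.1²/11) = 2.30
Welch–Satterthwaite df ≈ 12.20
Two-sided p-value ≈ 0.040
Since p ≈ 0.040 < α = 0.05, reject H0; the data support H1.

t = 2.30; reject H0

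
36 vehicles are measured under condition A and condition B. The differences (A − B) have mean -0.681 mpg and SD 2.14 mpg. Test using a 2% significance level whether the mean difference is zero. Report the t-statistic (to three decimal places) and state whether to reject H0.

t = -1.909; fail to reject H0

H0: μ_d = 0; H1: μ_d ≠ 0 (paired t-test on the differences, two-sided).
t = d̄/(s_d/√n) = -0.681/(2.14/√36) = -1.909
df = n − 1 = 35
Two-sided p-value ≈ 0.064
Since p ≈ 0.064 > α = 0.02, fail to reject H0; the data do not provide sufficient evidence against H0.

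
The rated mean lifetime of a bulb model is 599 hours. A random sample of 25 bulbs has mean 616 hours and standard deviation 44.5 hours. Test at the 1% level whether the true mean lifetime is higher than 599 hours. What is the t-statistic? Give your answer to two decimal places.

H0: μ = 599; H1: μ > 599 (one-sample t-test, right-tailed).
t = (x̄ − μ₀)/(s/√n) = (616 − 599)/(44.5/√25) = 1.91
df = n − 1 = 24
p-value = P(T ≥ 1.91) ≈ 0.0341
Since p ≈ 0.0341 > α = 0.01, fail to reject H0; the evidence is not statistically significant.

1.91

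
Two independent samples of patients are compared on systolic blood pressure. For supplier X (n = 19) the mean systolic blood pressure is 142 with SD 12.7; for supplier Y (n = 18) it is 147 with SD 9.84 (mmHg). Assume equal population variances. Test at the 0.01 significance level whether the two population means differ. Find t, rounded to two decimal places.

-1.33

Let group 1 = supplier X, group 2 = supplier Y. H0: μ_1 = μ_2; H1: μ_1 ≠ μ_2 (two-sample pooled-variance t-test, two-sided).
s_p² = [(19−1)·12.7² + (18−1)·9.84²]/(19+18−2) = 129.979
t = (142 − 147)/√[129.979·(1/19 + 1/18)] = -1.33
df = n₁ + n₂ − 2 = 35
Two-sided p-value ≈ 0.1910
Since p ≈ 0.1910 > α = 0.01, fail to reject H0; the data do not provide sufficient evidence against H0.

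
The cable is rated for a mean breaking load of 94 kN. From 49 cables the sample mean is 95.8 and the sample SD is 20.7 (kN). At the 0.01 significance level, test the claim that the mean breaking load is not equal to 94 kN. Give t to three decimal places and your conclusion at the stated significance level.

H0: μ = 94; H1: μ ≠ 94 (one-sample t-test, two-sided).
t = (x̄ − μ₀)/(s/√n) = (95.8 − 94)/(20.7/√49) = 0.609
df = n − 1 = 48
Two-sided p-value ≈ 0.546
Since p ≈ 0.546 > α = 0.01, fail to reject H0; the data do not provide sufficient evidence against H0.

t = 0.609; fail to reject H0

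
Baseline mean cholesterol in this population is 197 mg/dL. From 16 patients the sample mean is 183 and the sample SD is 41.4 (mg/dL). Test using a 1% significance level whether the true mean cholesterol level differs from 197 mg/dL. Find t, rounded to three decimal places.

-1.353

H0: μ = 197; H1: μ ≠ 197 (one-sample t-test, two-sided).
t = (x̄ − μ₀)/(s/√n) = (183 − 197)/(41.4/√16) = -1.353
df = n − 1 = 15
Two-sided p-value ≈ 0.1962
Since p ≈ 0.1962 > α = 0.01, fail to reject H0; the data do not provide sufficient evidence against H0.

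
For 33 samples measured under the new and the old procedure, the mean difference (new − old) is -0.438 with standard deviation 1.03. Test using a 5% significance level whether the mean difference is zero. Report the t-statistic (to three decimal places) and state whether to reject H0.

H0: μ_d = 0; H1: μ_d ≠ 0 (paired t-test on the differences, two-sided).
t = d̄/(s_d/√n) = -0.438/(1.03/√33) = -2.443
df = n − 1 = 32
Two-sided p-value ≈ 0.0203
Since p ≈ 0.0203 < α = 0.05, reject H0; the evidence is statistically significant.

t = -2.443; reject H0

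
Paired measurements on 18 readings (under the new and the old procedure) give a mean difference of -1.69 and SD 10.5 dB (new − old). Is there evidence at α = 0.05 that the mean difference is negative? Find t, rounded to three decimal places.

-0.683

H0: μ_d = 0; H1: μ_d < 0 (paired t-test on the differences, left-tailed).
t = d̄/(s_d/√n) = -1.69/(10.5/√18) = -0.683
df = n − 1 = 17
p-value = P(T ≤ -0.683) ≈ 0.252
Since p ≈ 0.252 > α = 0.05, fail to reject H0; the evidence is not statistically significant.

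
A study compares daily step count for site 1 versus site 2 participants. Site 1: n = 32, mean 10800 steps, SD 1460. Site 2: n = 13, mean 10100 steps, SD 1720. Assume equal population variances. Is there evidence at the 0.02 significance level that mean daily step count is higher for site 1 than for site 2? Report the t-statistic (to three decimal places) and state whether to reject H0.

t = 1.385; fail to reject H0

Let group 1 = site 1, group 2 = site 2. H0: μ_1 = μ_2; H1: μ_1 > μ_2 (two-sample pooled-variance t-test, right-tailed).
s_p² = [(32−1)·1460² + (13−1)·1720²]/(32+13−2) = 2362330
t = (10800 − 10100)/√[2362330·(1/32 + 1/13)] = 1.385
df = n₁ + n₂ − 2 = 43
p-value = P(T ≥ 1.385) ≈ 0.087
Since p ≈ 0.087 > α = 0.02, fail to reject H0; the evidence is not statistically significant.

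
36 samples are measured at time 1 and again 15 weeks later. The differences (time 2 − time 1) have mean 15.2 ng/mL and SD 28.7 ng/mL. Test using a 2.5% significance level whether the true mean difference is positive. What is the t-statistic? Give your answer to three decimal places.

3.178

H0: μ_d = 0; H1: μ_d > 0 (paired t-test on the differences, right-tailed).
t = d̄/(s_d/√n) = 15.2/(28.7/√36) = 3.178
df = n − 1 = 35
p-value = P(T ≥ 3.178) ≈ 0.002
Since p ≈ 0.002 < α = 0.025, reject H0; the data support H1.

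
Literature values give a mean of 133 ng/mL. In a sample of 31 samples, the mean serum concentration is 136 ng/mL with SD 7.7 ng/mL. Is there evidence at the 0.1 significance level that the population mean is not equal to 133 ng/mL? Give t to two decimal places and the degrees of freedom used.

t = 2.17, df = 30

H0: μ = 133; H1: μ ≠ 133 (one-sample t-test, two-sided).
t = (x̄ − μ₀)/(s/√n) = (136 − 133)/(7.7/√31) = 2.17
df = n − 1 = 30
Two-sided p-value ≈ 0.0381
Since p ≈ 0.0381 < α = 0.1, reject H0; the data support H1.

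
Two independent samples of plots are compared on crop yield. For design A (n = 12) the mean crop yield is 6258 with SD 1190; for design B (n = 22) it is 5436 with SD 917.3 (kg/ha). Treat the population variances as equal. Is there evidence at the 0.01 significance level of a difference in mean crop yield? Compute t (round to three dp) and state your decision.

t = 2.247; fail to reject H0

Let group 1 = design A, group 2 = design B. H0: μ_1 = μ_2; H1: μ_1 ≠ μ_2 (two-sample pooled-variance t-test, two-sided).
s_p² = [(12−1)·1190² + (22−1)·917.3²]/(12+22−2) = 1038980
t = (6258 − 5436)/√[1038980·(1/12 + 1/22)] = 2.247
df = n₁ + n₂ − 2 = 32
Two-sided p-value ≈ 0.032
Since p ≈ 0.032 > α = 0.01, fail to reject H0; the evidence is not statistically significant.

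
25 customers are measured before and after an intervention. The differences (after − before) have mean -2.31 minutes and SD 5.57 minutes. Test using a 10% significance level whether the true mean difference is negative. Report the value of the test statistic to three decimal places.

-2.074

H0: μ_d = 0; H1: μ_d < 0 (paired t-test on the differences, left-tailed).
t = d̄/(s_d/√n) = -2.31/(5.57/√25) = -2.074
df = n − 1 = 24
p-value = P(T ≤ -2.074) ≈ 0.025
Since p ≈ 0.025 < α = 0.1, reject H0; the data support H1.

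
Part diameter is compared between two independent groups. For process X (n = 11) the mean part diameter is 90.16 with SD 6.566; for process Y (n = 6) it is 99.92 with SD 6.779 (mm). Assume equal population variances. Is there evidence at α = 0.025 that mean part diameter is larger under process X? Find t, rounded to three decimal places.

-2.897

Let group 1 = process X, group 2 = process Y. H0: μ_1 = μ_2; H1: μ_1 > μ_2 (two-sample pooled-variance t-test, right-tailed).
s_p² = [(11−1)·6.566² + (6−1)·6.779²]/(11+6−2) = 44.0599
t = (90.16 − 99.92)/√[44.0599·(1/11 + 1/6)] = -2.897
df = n₁ + n₂ − 2 = 15
p-value = P(T ≥ -2.897) ≈ 0.994
Since p ≈ 0.994 > α = 0.025, fail to reject H0; the evidence is not statistically significant.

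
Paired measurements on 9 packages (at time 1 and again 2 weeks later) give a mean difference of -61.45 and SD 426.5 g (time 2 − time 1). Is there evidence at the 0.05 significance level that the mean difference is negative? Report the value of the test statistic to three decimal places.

-0.432

H0: μ_d = 0; H1: μ_d < 0 (paired t-test on the differences, left-tailed).
t = d̄/(s_d/√n) = -61.45/(426.5/√9) = -0.432
df = n − 1 = 8
p-value = P(T ≤ -0.432) ≈ 0.338
Since p ≈ 0.338 > α = 0.05, fail to reject H0; the evidence is not statistically significant.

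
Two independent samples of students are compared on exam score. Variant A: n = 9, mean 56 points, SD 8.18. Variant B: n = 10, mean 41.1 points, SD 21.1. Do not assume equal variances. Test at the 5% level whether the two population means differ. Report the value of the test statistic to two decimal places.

2.07

Let group 1 = variant A, group 2 = variant B. H0: μ_1 = μ_2; H1: μ_1 ≠ μ_2 (Welch's two-sample t-test, two-sided).
t = (x̄_1 − x̄_2)/√(s_1²/n_1 + s_2²/n_2) = (56 − 41.1)/√(8.18²/9 + 21.1²/10) = 2.07
Welch–Satterthwaite df ≈ 11.88
Two-sided p-value ≈ 0.061
Since p ≈ 0.061 > α = 0.05, fail to reject H0; the evidence is not statistically significant.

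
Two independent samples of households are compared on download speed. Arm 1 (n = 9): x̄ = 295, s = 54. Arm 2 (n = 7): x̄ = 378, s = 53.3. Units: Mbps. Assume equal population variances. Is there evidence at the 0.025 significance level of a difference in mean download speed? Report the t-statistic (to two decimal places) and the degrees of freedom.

Let group 1 = arm 1, group 2 = arm 2. H0: μ_1 = μ_2; H1: μ_1 ≠ μ_2 (two-sample pooled-variance t-test, two-sided).
s_p² = [(9−1)·54² + (7−1)·53.3²]/(9+7−2) = 2883.81
t = (295 − 378)/√[2883.81·(1/9 + 1/7)] = -3.07
df = n₁ + n₂ − 2 = 14
Two-sided p-value ≈ 0.0084
Since p ≈ 0.0084 < α = 0.025, reject H0; the data support H1.

t = -3.07, df = 14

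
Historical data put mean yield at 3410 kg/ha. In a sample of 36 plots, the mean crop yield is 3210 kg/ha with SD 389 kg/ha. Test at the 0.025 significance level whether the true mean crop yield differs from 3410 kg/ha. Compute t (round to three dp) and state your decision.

H0: μ = 3410; H1: μ ≠ 3410 (one-sample t-test, two-sided).
t = (x̄ − μ₀)/(s/√n) = (3210 − 3410)/(389/√36) = -3.085
df = n − 1 = 35
Two-sided p-value ≈ 0.004
Since p ≈ 0.004 < α = 0.025, reject H0; the evidence is statistically significant.

t = -3.085; reject H0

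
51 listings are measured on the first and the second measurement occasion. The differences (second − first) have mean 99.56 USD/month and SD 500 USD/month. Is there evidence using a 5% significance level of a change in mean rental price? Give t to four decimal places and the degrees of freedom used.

t = 1.4220, df = 50

H0: μ_d = 0; H1: μ_d ≠ 0 (paired t-test on the differences, two-sided).
t = d̄/(s_d/√n) = 99.56/(500/√51) = 1.4220
df = n − 1 = 50
Two-sided p-value ≈ 0.161
Since p ≈ 0.161 > α = 0.05, fail to reject H0; the data do not provide sufficient evidence against H0.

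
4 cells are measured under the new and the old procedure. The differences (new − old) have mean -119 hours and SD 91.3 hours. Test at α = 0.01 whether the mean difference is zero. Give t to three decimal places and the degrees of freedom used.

H0: μ_d = 0; H1: μ_d ≠ 0 (paired t-test on the differences, two-sided).
t = d̄/(s_d/√n) = -119/(91.3/√4) = -2.607
df = n − 1 = 3
Two-sided p-value ≈ 0.080
Since p ≈ 0.080 > α = 0.01, fail to reject H0; the data do not provide sufficient evidence against H0.

t = -2.607, df = 3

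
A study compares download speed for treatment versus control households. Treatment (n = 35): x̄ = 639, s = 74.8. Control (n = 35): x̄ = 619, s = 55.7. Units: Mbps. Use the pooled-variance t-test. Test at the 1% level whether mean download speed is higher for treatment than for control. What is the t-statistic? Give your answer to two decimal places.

1.27

Let group 1 = treatment, group 2 = control. H0: μ_1 = μ_2; H1: μ_1 > μ_2 (two-sample pooled-variance t-test, right-tailed).
s_p² = [(35−1)·74.8² + (35−1)·55.7²]/(35+35−2) = 4348.77
t = (639 − 619)/√[4348.77·(1/35 + 1/35)] = 1.27
df = n₁ + n₂ − 2 = 68
p-value = P(T ≥ 1.27) ≈ 0.104
Since p ≈ 0.104 > α = 0.01, fail to reject H0; the evidence is not statistically significant.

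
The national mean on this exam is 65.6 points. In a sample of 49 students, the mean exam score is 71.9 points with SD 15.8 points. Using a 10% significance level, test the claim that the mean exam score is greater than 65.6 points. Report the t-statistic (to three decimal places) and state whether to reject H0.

t = 2.791; reject H0

H0: μ = 65.6; H1: μ > 65.6 (one-sample t-test, right-tailed).
t = (x̄ − μ₀)/(s/√n) = (71.9 − 65.6)/(15.8/√49) = 2.791
df = n − 1 = 48
p-value = P(T ≥ 2.791) ≈ 0.004
Since p ≈ 0.004 < α = 0.1, reject H0; the data support H1.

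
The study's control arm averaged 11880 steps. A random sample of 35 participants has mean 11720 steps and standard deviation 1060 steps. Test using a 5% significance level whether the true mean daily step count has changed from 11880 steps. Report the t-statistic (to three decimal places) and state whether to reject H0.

H0: μ = 11880; H1: μ ≠ 11880 (one-sample t-test, two-sided).
t = (x̄ − μ₀)/(s/√n) = (11720 − 11880)/(1060/√35) = -0.893
df = n − 1 = 34
Two-sided p-value ≈ 0.378
Since p ≈ 0.378 > α = 0.05, fail to reject H0; the data do not provide sufficient evidence against H0.

t = -0.893; fail to reject H0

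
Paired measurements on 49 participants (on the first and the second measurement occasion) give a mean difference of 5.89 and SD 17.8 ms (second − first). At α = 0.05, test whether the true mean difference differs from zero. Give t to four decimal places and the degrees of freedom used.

H0: μ_d = 0; H1: μ_d ≠ 0 (paired t-test on the differences, two-sided).
t = d̄/(s_d/√n) = 5.89/(17.8/√49) = 2.3163
df = n − 1 = 48
Two-sided p-value ≈ 0.025
Since p ≈ 0.025 < α = 0.05, reject H0; the data support H1.

t = 2.3163, df = 48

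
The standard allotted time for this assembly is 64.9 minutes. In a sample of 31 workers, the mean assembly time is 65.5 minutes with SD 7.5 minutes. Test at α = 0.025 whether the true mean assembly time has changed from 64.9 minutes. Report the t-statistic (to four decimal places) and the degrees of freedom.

H0: μ = 64.9; H1: μ ≠ 64.9 (one-sample t-test, two-sided).
t = (x̄ − μ₀)/(s/√n) = (65.5 − 64.9)/(7.5/√31) = 0.4454
df = n − 1 = 30
Two-sided p-value ≈ 0.659
Since p ≈ 0.659 > α = 0.025, fail to reject H0; the data do not provide sufficient evidence against H0.

t = 0.4454, df = 30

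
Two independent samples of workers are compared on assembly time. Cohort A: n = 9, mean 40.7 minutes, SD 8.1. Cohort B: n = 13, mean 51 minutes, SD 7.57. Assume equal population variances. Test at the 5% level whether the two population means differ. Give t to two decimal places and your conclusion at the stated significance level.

t = -3.05; reject H0

Let group 1 = cohort A, group 2 = cohort B. H0: μ_1 = μ_2; H1: μ_1 ≠ μ_2 (two-sample pooled-variance t-test, two-sided).
s_p² = [(9−1)·8.1² + (13−1)·7.57²]/(9+13−2) = 60.6269
t = (40.7 − 51)/√[60.6269·(1/9 + 1/13)] = -3.05
df = n₁ + n₂ − 2 = 20
Two-sided p-value ≈ 0.0063
Since p ≈ 0.0063 < α = 0.05, reject H0; the evidence is statistically significant.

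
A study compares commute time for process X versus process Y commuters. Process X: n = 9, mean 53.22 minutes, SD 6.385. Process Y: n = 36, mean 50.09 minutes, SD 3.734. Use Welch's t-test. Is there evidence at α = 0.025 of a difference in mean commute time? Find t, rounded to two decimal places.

1.41

Let group 1 = process X, group 2 = process Y. H0: μ_1 = μ_2; H1: μ_1 ≠ μ_2 (Welch's two-sample t-test, two-sided).
t = (x̄_1 − x̄_2)/√(s_1²/n_1 + s_2²/n_2) = (53.22 − 50.09)/√(6.385²/9 + 3.734²/36) = 1.41
Welch–Satterthwaite df ≈ 9.41
Two-sided p-value ≈ 0.190
Since p ≈ 0.190 > α = 0.025, fail to reject H0; the evidence is not statistically significant.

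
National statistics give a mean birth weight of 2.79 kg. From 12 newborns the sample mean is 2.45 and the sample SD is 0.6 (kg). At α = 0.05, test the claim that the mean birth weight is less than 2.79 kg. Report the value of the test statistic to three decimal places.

H0: μ = 2.79; H1: μ < 2.79 (one-sample t-test, left-tailed).
t = (x̄ − μ₀)/(s/√n) = (2.45 − 2.79)/(0.6/√12) = -1.963
df = n − 1 = 11
p-value = P(T ≤ -1.963) ≈ 0.0377
Since p ≈ 0.0377 < α = 0.05, reject H0; the data support H1.

-1.963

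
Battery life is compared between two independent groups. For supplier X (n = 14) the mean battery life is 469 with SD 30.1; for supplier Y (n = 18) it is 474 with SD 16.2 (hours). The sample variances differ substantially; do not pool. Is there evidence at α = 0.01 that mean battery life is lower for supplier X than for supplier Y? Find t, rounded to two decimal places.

-0.56

Let group 1 = supplier X, group 2 = supplier Y. H0: μ_1 = μ_2; H1: μ_1 < μ_2 (Welch's two-sample t-test, left-tailed).
t = (x̄_1 − x̄_2)/√(s_1²/n_1 + s_2²/n_2) = (469 − 474)/√(30.1²/14 + 16.2²/18) = -0.56
Welch–Satterthwaite df ≈ 18.79
p-value = P(T ≤ -0.56) ≈ 0.2905
Since p ≈ 0.2905 > α = 0.01, fail to reject H0; the evidence is not statistically significant.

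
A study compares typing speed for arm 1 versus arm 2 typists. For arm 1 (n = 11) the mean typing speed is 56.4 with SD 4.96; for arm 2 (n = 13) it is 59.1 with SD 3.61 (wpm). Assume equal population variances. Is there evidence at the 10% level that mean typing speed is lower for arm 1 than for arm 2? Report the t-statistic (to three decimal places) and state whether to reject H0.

t = -1.541; reject H0

Let group 1 = arm 1, group 2 = arm 2. H0: μ_1 = μ_2; H1: μ_1 < μ_2 (two-sample pooled-variance t-test, left-tailed).
s_p² = [(11−1)·4.96² + (13−1)·3.61²]/(11+13−2) = 18.291
t = (56.4 − 59.1)/√[18.291·(1/11 + 1/13)] = -1.541
df = n₁ + n₂ − 2 = 22
p-value = P(T ≤ -1.541) ≈ 0.069
Since p ≈ 0.069 < α = 0.1, reject H0; the data support H1.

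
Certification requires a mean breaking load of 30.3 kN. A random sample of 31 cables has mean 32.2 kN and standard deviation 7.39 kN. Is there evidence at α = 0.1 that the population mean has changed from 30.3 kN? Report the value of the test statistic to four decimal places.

H0: μ = 30.3; H1: μ ≠ 30.3 (one-sample t-test, two-sided).
t = (x̄ − μ₀)/(s/√n) = (32.2 − 30.3)/(7.39/√31) = 1.4315
df = n − 1 = 30
Two-sided p-value ≈ 0.163
Since p ≈ 0.163 > α = 0.1, fail to reject H0; the evidence is not statistically significant.

1.4315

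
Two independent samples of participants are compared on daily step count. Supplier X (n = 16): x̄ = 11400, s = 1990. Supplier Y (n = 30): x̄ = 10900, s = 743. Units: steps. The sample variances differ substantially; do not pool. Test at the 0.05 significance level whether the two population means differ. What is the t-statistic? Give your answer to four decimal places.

Let group 1 = supplier X, group 2 = supplier Y. H0: μ_1 = μ_2; H1: μ_1 ≠ μ_2 (Welch's two-sample t-test, two-sided).
t = (x̄_1 − x̄_2)/√(s_1²/n_1 + s_2²/n_2) = (11400 − 10900)/√(1990²/16 + 743²/30) = 0.9696
Welch–Satterthwaite df ≈ 17.26
Two-sided p-value ≈ 0.346
Since p ≈ 0.346 > α = 0.05, fail to reject H0; the evidence is not statistically significant.

0.9696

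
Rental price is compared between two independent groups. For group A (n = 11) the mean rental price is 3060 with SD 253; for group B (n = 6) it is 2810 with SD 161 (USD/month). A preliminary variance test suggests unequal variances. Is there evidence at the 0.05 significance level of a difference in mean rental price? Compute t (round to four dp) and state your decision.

Let group 1 = group A, group 2 = group B. H0: μ_1 = μ_2; H1: μ_1 ≠ μ_2 (Welch's two-sample t-test, two-sided).
t = (x̄_1 − x̄_2)/√(s_1²/n_1 + s_2²/n_2) = (3060 − 2810)/√(253²/11 + 161²/6) = 2.4828
Welch–Satterthwaite df ≈ 14.44
Two-sided p-value ≈ 0.026
Since p ≈ 0.026 < α = 0.05, reject H0; the data support H1.

t = 2.4828; reject H0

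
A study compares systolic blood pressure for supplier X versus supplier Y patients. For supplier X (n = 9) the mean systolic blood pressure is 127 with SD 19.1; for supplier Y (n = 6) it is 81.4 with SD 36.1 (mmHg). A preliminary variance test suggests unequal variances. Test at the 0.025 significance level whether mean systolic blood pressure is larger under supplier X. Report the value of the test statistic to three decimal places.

Let group 1 = supplier X, group 2 = supplier Y. H0: μ_1 = μ_2; H1: μ_1 > μ_2 (Welch's two-sample t-test, right-tailed).
t = (x̄_1 − x̄_2)/√(s_1²/n_1 + s_2²/n_2) = (127 − 81.4)/√(19.1²/9 + 36.1²/6) = 2.840
Welch–Satterthwaite df ≈ 6.89
p-value = P(T ≥ 2.840) ≈ 0.013
Since p ≈ 0.013 < α = 0.025, reject H0; the evidence is statistically significant.

2.840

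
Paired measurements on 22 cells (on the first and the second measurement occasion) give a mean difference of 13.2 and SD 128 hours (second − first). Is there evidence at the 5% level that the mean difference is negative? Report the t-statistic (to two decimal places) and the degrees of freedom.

t = 0.48, df = 21

H0: μ_d = 0; H1: μ_d < 0 (paired t-test on the differences, left-tailed).
t = d̄/(s_d/√n) = 13.2/(128/√22) = 0.48
df = n − 1 = 21
p-value = P(T ≤ 0.48) ≈ 0.6832
Since p ≈ 0.6832 > α = 0.05, fail to reject H0; the data do not provide sufficient evidence against H0.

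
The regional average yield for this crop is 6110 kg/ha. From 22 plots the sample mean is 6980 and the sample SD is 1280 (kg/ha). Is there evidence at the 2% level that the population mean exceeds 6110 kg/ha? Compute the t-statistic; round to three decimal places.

3.188

H0: μ = 6110; H1: μ > 6110 (one-sample t-test, right-tailed).
t = (x̄ − μ₀)/(s/√n) = (6980 − 6110)/(1280/√22) = 3.188
df = n − 1 = 21
p-value = P(T ≥ 3.188) ≈ 0.0022
Since p ≈ 0.0022 < α = 0.02, reject H0; the evidence is statistically significant.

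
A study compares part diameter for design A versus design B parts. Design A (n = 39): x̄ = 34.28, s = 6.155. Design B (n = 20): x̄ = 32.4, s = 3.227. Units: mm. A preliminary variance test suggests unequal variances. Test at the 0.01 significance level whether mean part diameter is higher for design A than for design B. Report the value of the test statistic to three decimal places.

Let group 1 = design A, group 2 = design B. H0: μ_1 = μ_2; H1: μ_1 > μ_2 (Welch's two-sample t-test, right-tailed).
t = (x̄_1 − x̄_2)/√(s_1²/n_1 + s_2²/n_2) = (34.28 − 32.4)/√(6.155²/39 + 3.227²/20) = 1.539
Welch–Satterthwaite df ≈ 56.94
p-value = P(T ≥ 1.539) ≈ 0.0647
Since p ≈ 0.0647 > α = 0.01, fail to reject H0; the evidence is not statistically significant.

1.539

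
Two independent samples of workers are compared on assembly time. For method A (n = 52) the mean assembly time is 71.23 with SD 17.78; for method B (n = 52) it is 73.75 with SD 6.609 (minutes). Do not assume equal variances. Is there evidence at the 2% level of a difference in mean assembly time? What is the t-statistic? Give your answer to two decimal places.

Let group 1 = method A, group 2 = method B. H0: μ_1 = μ_2; H1: μ_1 ≠ μ_2 (Welch's two-sample t-test, two-sided).
t = (x̄_1 − x̄_2)/√(s_1²/n_1 + s_2²/n_2) = (71.23 − 73.75)/√(17.78²/52 + 6.609²/52) = -0.96
Welch–Satterthwaite df ≈ 64.83
Two-sided p-value ≈ 0.3416
Since p ≈ 0.3416 > α = 0.02, fail to reject H0; the data do not provide sufficient evidence against H0.

-0.96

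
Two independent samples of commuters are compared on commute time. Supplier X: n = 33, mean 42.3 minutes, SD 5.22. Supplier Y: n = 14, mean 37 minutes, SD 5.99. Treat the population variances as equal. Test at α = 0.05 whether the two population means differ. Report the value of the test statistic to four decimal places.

Let group 1 = supplier X, group 2 = supplier Y. H0: μ_1 = μ_2; H1: μ_1 ≠ μ_2 (two-sample pooled-variance t-test, two-sided).
s_p² = [(33−1)·5.22² + (14−1)·5.99²]/(33+14−2) = 29.742
t = (42.3 − 37)/√[29.742·(1/33 + 1/14)] = 3.0469
df = n₁ + n₂ − 2 = 45
Two-sided p-value ≈ 0.004
Since p ≈ 0.004 < α = 0.05, reject H0; the data support H1.

3.0469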